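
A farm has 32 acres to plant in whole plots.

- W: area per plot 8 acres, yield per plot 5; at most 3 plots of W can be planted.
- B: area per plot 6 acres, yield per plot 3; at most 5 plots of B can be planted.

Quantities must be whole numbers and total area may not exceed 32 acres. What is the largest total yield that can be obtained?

Take 3×W and 1×B: area 30 ≤ 32, yield 3·5 + 1·3 = 18.
W has the best ratio (5/8) and is taken to its limit of 3; remaining capacity is filled optimally with the others.

18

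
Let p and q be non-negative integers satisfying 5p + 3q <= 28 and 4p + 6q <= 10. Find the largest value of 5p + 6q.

11

Relaxing integrality, the LP optimum is 12.50 at (p,q) = (2.5, 0), which is not an integer point.
(p,q)=(1,1): 5·1+3·1=8≤28, 4·1+6·1=10≤10, objective 11.
(p,q)=(2,0): 5·2+3·0=10≤28, 4·2+6·0=8≤10, objective 10.
(p,q)=(0,1): 5·0+3·1=3≤28, 4·0+6·1=6≤10, objective 6.
(p,q)=(1,0): 5·1+3·0=5≤28, 4·1+6·0=4≤10, objective 5.
No feasible integer point exceeds 11.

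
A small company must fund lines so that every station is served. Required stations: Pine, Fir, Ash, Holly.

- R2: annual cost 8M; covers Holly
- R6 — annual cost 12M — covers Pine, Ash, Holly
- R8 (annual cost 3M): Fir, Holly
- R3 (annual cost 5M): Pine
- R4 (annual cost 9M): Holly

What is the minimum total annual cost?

Choose R6 and R8: together they cover Pine, Fir, Ash, Holly — every station.
Total annual cost: 12 + 3 = 15.

15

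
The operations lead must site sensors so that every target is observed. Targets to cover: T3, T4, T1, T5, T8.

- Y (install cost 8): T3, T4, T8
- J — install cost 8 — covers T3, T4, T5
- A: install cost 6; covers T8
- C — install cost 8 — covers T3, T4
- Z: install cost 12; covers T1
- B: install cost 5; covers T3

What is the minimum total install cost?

26

The greedy cost-per-new-target heuristic would pick Y, J, and Z for 28, but a cheaper cover exists.
Choose J, A, and Z: together they cover T3, T4, T1, T5, T8 — every target.
Total install cost: 8 + 6 + 12 = 26.
No cover costs less than 26.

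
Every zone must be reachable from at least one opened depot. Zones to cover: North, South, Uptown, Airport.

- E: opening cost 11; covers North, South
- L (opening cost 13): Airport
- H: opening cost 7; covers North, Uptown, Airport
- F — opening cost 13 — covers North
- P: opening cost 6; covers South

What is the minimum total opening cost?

13

This is an integer covering problem.
Choose H and P: together they cover North, South, Uptown, Airport — every zone.
Total opening cost: 7 + 6 = 13.
No cover costs less than 13.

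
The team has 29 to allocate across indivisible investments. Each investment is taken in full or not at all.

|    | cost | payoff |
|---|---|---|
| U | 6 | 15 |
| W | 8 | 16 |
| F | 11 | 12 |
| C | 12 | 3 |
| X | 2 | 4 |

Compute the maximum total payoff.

This is a 0-1 knapsack instance.
U + W + F: cost 6 + 8 + 11 = 25 ≤ 29, payoff 15 + 16 + 12 = 43.
U + W + C + X: cost 6 + 8 + 12 + 2 = 28 ≤ 29, payoff 15 + 16 + 3 + 4 = 38.
U + W + F + X: cost 6 + 8 + 11 + 2 = 27 ≤ 29, payoff 15 + 16 + 12 + 4 = 47.
Best is U, W, F, and X with total payoff 47.

47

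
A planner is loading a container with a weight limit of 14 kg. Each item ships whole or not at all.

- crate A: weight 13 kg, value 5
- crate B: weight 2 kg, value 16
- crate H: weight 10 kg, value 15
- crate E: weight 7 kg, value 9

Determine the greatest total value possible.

31

crate B + crate E: weight 2 + 7 = 9 ≤ 14, value 16 + 9 = 25.
crate B + crate H: weight 2 + 10 = 12 ≤ 14, value 16 + 15 = 31.
Best is crate B and crate H with total value 31.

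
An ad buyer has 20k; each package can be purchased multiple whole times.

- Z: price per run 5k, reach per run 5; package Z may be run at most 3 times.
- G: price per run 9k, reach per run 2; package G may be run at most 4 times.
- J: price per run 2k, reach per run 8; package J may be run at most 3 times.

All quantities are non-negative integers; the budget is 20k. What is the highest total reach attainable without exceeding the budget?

2×Z and 3×J: price 16 ≤ 20, reach 2·5 + 3·8 = 34.
1×Z, 1×G, and 3×J: price 20 ≤ 20, reach 1·5 + 1·2 + 3·8 = 31.
Best is 34.

34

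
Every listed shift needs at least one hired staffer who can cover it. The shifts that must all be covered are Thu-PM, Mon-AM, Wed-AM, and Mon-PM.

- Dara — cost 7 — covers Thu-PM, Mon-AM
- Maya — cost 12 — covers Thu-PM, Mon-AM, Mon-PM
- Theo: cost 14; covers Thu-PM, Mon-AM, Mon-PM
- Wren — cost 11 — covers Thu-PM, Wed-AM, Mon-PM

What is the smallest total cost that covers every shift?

18

Choose Dara and Wren: together they cover Thu-PM, Mon-AM, Wed-AM, Mon-PM — every shift.
Total cost: 7 + 11 = 18.
No cover costs less than 18.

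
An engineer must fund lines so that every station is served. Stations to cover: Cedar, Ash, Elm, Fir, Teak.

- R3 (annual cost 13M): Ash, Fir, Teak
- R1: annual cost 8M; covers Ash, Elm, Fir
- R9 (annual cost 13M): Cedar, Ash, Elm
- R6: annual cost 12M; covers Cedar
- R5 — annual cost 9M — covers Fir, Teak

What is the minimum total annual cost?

This is an integer covering problem.
The greedy cost-per-new-station heuristic would pick R1, R5, and R6 for 29, but a cheaper cover exists.
Choose R9 and R5: together they cover Cedar, Ash, Elm, Fir, Teak — every station.
Total annual cost: 13 + 9 = 22.
No cover costs less than 22.

22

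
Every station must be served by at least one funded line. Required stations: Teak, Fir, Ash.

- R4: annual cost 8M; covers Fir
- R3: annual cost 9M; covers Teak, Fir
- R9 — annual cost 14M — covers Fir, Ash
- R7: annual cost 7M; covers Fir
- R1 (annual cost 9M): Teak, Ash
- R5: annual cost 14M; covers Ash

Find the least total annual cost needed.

16

Choose R7 and R1: together they cover Teak, Fir, Ash — every station.
Total annual cost: 7 + 9 = 16.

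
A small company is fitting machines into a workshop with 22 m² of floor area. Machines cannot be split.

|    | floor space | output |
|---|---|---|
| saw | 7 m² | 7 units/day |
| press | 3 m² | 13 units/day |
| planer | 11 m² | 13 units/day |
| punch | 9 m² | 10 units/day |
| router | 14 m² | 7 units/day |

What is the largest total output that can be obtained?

Treat it as a binary knapsack problem.
saw + press + punch: floor space 7 + 3 + 9 = 19 ≤ 22, output 7 + 13 + 10 = 30.
press + planer: floor space 3 + 11 = 14 ≤ 22, output 13 + 13 = 26.
saw + press + planer: floor space 7 + 3 + 11 = 21 ≤ 22, output 7 + 13 + 13 = 33.
Best is saw, press, and planer with total output 33.

33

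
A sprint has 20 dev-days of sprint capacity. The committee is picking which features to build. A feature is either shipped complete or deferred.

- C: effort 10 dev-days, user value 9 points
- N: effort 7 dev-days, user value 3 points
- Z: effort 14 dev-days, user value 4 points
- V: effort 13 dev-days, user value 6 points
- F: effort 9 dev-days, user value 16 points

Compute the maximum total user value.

Take C and F: effort 10 + 9 = 19 ≤ 20, user value 9 + 16 = 25.
No other feasible combination does better.

25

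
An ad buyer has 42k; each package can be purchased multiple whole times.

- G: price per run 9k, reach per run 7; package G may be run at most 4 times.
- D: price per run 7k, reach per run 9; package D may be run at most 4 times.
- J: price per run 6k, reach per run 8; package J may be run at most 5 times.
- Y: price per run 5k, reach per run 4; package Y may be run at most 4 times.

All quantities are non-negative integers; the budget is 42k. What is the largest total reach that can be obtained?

53

Take 1×D, 5×J, and 1×Y: price 42 ≤ 42, reach 1·9 + 5·8 + 1·4 = 53.
J has the best ratio (8/6) and is taken to its limit of 5; remaining capacity is filled optimally with the others.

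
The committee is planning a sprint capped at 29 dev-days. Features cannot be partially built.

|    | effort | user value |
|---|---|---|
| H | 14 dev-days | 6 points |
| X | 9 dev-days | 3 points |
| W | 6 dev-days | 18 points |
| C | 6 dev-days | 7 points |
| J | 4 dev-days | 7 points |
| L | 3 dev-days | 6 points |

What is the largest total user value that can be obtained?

41

This is an integer program with binary decision variables.
Allowing fractional choices, the relaxed optimum would be about 42.3, but features are indivisible.
H + W + J + L: effort 14 + 6 + 4 + 3 = 27 ≤ 29, user value 6 + 18 + 7 + 6 = 37.
X + W + C + J + L: effort 9 + 6 + 6 + 4 + 3 = 28 ≤ 29, user value 3 + 18 + 7 + 7 + 6 = 41.
W + C + J + L: effort 6 + 6 + 4 + 3 = 19 ≤ 29, user value 18 + 7 + 7 + 6 = 38.
Best is X, W, C, J, and L with total user value 41.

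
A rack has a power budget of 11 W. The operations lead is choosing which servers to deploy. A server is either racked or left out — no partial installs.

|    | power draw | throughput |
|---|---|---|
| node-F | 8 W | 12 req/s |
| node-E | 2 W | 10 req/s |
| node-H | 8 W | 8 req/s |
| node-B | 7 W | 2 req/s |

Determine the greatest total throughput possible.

Treat it as a binary knapsack problem.
node-F + node-E: power draw 8 + 2 = 10 ≤ 11, throughput 12 + 10 = 22.
node-F: power draw 8 ≤ 11, throughput 12.
node-E + node-H: power draw 2 + 8 = 10 ≤ 11, throughput 10 + 8 = 18.
Best is node-F and node-E with total throughput 22.

22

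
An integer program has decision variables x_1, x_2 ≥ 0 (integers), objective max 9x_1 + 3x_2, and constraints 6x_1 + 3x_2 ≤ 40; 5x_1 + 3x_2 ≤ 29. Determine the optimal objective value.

48

The continuous relaxation peaks at (5.8, 0) with value 52.20; rounding to a feasible lattice point costs some objective.
(x_1,x_2)=(5,1): 6·5+3·1=33≤40, 5·5+3·1=28≤29, objective 48.
(x_1,x_2)=(5,0): 6·5+3·0=30≤40, 5·5+3·0=25≤29, objective 45.
(x_1,x_2)=(4,2): 6·4+3·2=30≤40, 5·4+3·2=26≤29, objective 42.
(x_1,x_2)=(4,1): 6·4+3·1=27≤40, 5·4+3·1=23≤29, objective 39.
No feasible integer point exceeds 48.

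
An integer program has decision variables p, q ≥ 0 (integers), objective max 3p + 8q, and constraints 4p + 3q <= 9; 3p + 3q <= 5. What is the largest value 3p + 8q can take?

Relaxing integrality, the LP optimum is 13.33 at (p,q) = (0, 1.67), which is not an integer point.
(p,q)=(0,1): 4·0+3·1=3≤9, 3·0+3·1=3≤5, objective 8.
(p,q)=(1,0): 4·1+3·0=4≤9, 3·1+3·0=3≤5, objective 3.
(p,q)=(0,0): 4·0+3·0=0≤9, 3·0+3·0=0≤5, objective 0.
No feasible integer point exceeds 8.

8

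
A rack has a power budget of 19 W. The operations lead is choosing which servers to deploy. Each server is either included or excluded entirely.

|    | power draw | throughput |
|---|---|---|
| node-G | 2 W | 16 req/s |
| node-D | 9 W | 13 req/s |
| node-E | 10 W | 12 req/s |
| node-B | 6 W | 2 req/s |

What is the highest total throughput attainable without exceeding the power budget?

31

Allowing fractional choices, the relaxed optimum would be about 38.6, but servers are indivisible.
node-G + node-D + node-B: power draw 2 + 9 + 6 = 17 ≤ 19, throughput 16 + 13 + 2 = 31.
node-G + node-E + node-B: power draw 2 + 10 + 6 = 18 ≤ 19, throughput 16 + 12 + 2 = 30.
Best is node-G, node-D, and node-B with total throughput 31.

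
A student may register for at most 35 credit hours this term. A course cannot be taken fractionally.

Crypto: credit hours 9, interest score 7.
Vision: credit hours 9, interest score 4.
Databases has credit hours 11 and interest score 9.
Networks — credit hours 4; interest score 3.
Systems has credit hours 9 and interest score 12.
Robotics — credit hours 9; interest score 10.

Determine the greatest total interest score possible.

Allowing fractional choices, the relaxed optimum would be about 35.7, but courses are indivisible.
Databases + Networks + Systems + Robotics: credit hours 11 + 4 + 9 + 9 = 33 ≤ 35, interest score 9 + 3 + 12 + 10 = 34.
Crypto + Networks + Systems + Robotics: credit hours 9 + 4 + 9 + 9 = 31 ≤ 35, interest score 7 + 3 + 12 + 10 = 32.
Databases + Systems + Robotics: credit hours 11 + 9 + 9 = 29 ≤ 35, interest score 9 + 12 + 10 = 31.
Best is Databases, Networks, Systems, and Robotics with total interest score 34.

34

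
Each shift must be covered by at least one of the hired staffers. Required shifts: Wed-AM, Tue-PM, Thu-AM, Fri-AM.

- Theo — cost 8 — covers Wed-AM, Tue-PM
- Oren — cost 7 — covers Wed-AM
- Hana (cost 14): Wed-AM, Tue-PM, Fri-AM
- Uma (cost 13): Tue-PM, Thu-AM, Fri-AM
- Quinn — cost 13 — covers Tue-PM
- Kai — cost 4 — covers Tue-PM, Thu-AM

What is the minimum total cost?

18

The greedy cost-per-new-shift heuristic would pick Kai, Oren, and Uma for 24, but a cheaper cover exists.
Choose Hana and Kai: together they cover Wed-AM, Tue-PM, Thu-AM, Fri-AM — every shift.
Total cost: 14 + 4 = 18.
No cover costs less than 18.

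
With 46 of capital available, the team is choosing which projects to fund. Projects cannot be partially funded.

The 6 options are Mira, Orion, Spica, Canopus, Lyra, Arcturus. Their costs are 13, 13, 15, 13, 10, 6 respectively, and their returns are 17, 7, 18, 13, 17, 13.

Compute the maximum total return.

Mira + Spica + Lyra + Arcturus: cost 13 + 15 + 10 + 6 = 44 ≤ 46, return 17 + 18 + 17 + 13 = 65.
Spica + Canopus + Lyra + Arcturus: cost 15 + 13 + 10 + 6 = 44 ≤ 46, return 18 + 13 + 17 + 13 = 61.
Best is Mira, Spica, Lyra, and Arcturus with total return 65.

65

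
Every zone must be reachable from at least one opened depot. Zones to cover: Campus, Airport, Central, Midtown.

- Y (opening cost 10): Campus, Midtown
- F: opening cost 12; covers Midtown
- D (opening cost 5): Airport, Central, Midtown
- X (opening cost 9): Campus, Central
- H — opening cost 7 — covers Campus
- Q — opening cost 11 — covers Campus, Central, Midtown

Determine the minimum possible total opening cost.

12

Choose D and H: together they cover Campus, Airport, Central, Midtown — every zone.
Total opening cost: 5 + 7 = 12.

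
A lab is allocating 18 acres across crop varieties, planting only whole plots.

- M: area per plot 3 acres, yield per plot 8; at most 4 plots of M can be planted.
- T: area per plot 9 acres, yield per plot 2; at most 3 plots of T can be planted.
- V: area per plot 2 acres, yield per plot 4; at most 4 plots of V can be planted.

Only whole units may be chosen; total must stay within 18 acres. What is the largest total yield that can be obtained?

44

M has the best ratio (8/3); taking only M gives at most 4×8 = 32 (stopped by the supply cap of 4).
Mixing does better — 4×M and 3×V: area 18 ≤ 18, yield 4·8 + 3·4 = 44.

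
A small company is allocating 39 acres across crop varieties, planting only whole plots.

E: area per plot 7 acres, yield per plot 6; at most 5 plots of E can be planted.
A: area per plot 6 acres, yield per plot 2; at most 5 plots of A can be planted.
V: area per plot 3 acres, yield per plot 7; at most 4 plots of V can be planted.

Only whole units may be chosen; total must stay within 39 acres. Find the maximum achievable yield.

48

V has the best ratio (7/3); taking only V gives at most 4×7 = 28 (stopped by the supply cap of 4).
Mixing does better — 3×E, 1×A, and 4×V: area 39 ≤ 39, yield 3·6 + 1·2 + 4·7 = 48.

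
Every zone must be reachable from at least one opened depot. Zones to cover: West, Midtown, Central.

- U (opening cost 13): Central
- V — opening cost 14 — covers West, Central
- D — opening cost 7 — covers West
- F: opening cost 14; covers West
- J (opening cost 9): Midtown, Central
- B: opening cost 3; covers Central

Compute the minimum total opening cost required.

16

This is a weighted set-cover instance.
The greedy cost-per-new-zone heuristic would pick B, D, and J for 19, but a cheaper cover exists.
Choose D and J: together they cover West, Midtown, Central — every zone.
Total opening cost: 7 + 9 = 16.
No cover costs less than 16.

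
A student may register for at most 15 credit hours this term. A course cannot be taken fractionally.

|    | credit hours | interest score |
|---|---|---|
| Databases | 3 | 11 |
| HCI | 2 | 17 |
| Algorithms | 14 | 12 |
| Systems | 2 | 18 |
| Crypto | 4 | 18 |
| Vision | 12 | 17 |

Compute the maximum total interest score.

Allowing fractional choices, the relaxed optimum would be about 69.7, but courses are indivisible.
HCI + Systems + Crypto: credit hours 2 + 2 + 4 = 8 ≤ 15, interest score 17 + 18 + 18 = 53.
Databases + HCI + Systems + Crypto: credit hours 3 + 2 + 2 + 4 = 11 ≤ 15, interest score 11 + 17 + 18 + 18 = 64.
Databases + Systems + Crypto: credit hours 3 + 2 + 4 = 9 ≤ 15, interest score 11 + 18 + 18 = 47.
Best is Databases, HCI, Systems, and Crypto with total interest score 64.

64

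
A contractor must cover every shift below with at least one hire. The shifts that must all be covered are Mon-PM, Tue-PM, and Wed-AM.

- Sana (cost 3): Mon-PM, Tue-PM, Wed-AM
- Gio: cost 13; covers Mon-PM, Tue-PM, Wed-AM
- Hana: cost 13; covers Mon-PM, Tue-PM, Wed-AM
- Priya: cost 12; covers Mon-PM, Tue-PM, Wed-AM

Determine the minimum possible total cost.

3

Sana alone covers Mon-PM, Tue-PM, Wed-AM — every shift.
Total cost: 3.
No cover costs less than 3.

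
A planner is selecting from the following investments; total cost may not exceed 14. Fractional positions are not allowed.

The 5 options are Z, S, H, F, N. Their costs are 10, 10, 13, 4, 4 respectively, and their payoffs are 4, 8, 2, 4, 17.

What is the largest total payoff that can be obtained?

Allowing fractional choices, the relaxed optimum would be about 25.8, but investments are indivisible.
S + N: cost 10 + 4 = 14 ≤ 14, payoff 8 + 17 = 25.
F + N: cost 4 + 4 = 8 ≤ 14, payoff 4 + 17 = 21.
Best is S and N with total payoff 25.

25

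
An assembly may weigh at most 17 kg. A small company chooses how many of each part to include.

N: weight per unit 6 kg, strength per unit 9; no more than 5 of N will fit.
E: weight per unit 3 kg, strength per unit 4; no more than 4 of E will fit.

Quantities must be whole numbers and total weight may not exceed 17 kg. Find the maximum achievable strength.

22

1×N and 3×E: weight 15 ≤ 17, strength 1·9 + 3·4 = 21.
2×N and 1×E: weight 15 ≤ 17, strength 2·9 + 1·4 = 22.
Best is 22.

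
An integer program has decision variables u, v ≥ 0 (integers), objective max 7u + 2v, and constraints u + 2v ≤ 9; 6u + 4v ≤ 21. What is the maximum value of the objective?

21

(u,v)=(3,0) is feasible, giving 21.
(u,v)=(2,1) is feasible, giving 16.
(u,v)=(2,0) is feasible, giving 14.
The best lattice point is (3,0), giving 21.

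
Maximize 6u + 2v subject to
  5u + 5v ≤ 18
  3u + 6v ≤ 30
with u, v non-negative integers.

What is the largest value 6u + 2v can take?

(u,v)=(3,0): 5·3+5·0=15≤18, 3·3+6·0=9≤30, objective 18.
(u,v)=(2,1): 5·2+5·1=15≤18, 3·2+6·1=12≤30, objective 14.
The best lattice point is (3,0), giving 18.

18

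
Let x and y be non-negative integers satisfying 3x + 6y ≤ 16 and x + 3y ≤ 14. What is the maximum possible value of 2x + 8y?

Relaxing integrality, the LP optimum is 21.33 at (x,y) = (0, 2.67), which is not an integer point.
(x,y)=(1,2): 3·1+6·2=15≤16, 1·1+3·2=7≤14, objective 18.
(x,y)=(0,2): 3·0+6·2=12≤16, 1·0+3·2=6≤14, objective 16.
(x,y)=(2,1): 3·2+6·1=12≤16, 1·2+3·1=5≤14, objective 12.
Maximum is 18 at (x,y)=(1,2).

18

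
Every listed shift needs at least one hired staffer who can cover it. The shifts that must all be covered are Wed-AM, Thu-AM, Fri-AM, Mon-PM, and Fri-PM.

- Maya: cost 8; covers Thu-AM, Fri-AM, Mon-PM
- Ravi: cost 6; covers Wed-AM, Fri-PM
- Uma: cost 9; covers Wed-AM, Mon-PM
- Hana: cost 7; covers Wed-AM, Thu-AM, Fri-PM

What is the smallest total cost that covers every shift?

Choose Maya and Ravi: together they cover Wed-AM, Thu-AM, Fri-AM, Mon-PM, Fri-PM — every shift.
Total cost: 8 + 6 = 14.

14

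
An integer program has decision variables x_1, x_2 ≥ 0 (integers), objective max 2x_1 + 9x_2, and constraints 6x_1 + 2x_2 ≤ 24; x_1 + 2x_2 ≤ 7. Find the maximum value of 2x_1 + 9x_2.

29

Relaxing integrality, the LP optimum is 31.50 at (x_1,x_2) = (0, 3.5), which is not an integer point.
(x_1,x_2)=(1,3) is feasible, giving 29.
(x_1,x_2)=(0,3) is feasible, giving 27.
The best lattice point is (1,3), giving 29.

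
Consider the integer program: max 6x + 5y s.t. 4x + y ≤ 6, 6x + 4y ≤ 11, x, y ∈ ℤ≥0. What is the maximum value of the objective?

11

Relaxing integrality, the LP optimum is 13.75 at (x,y) = (0, 2.75), which is not an integer point.
(x,y)=(1,1): 4·1+1·1=5≤6, 6·1+4·1=10≤11, objective 11.
(x,y)=(0,2): 4·0+1·2=2≤6, 6·0+4·2=8≤11, objective 10.
The best lattice point is (1,1), giving 11.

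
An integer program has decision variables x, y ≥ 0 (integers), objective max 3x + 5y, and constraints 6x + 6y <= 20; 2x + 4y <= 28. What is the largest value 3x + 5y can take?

Relaxing integrality, the LP optimum is 16.67 at (x,y) = (0, 3.33), which is not an integer point.
(x,y)=(0,3): 6·0+6·3=18≤20, 2·0+4·3=12≤28, objective 15.
(x,y)=(1,2): 6·1+6·2=18≤20, 2·1+4·2=10≤28, objective 13.
(x,y)=(0,2): 6·0+6·2=12≤20, 2·0+4·2=8≤28, objective 10.
No feasible integer point exceeds 15.

15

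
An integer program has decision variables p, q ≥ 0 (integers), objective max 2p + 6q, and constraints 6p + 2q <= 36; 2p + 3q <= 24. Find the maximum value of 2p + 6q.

(p,q)=(0,8): 6·0+2·8=16≤36, 2·0+3·8=24≤24, objective 48.
(p,q)=(1,7): 6·1+2·7=20≤36, 2·1+3·7=23≤24, objective 44.
No feasible integer point exceeds 48.

48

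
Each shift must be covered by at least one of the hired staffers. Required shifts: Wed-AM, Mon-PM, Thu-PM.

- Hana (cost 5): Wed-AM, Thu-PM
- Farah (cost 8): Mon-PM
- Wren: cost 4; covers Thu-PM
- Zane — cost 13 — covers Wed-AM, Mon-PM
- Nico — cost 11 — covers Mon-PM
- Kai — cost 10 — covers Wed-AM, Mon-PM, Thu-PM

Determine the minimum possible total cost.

10

The greedy cost-per-new-shift heuristic would pick Hana and Farah for 13, but a cheaper cover exists.
Kai alone covers Wed-AM, Mon-PM, Thu-PM — every shift.
Total cost: 10.
No cover costs less than 10.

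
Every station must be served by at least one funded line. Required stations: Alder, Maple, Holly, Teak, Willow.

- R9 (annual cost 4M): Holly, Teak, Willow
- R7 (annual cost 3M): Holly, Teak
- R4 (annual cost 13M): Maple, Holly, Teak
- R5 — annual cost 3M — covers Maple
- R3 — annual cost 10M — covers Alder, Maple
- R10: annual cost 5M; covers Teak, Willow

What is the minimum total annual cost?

This is a weighted set-cover instance.
The greedy cost-per-new-station heuristic would pick R9, R5, and R3 for 17, but a cheaper cover exists.
Choose R9 and R3: together they cover Alder, Maple, Holly, Teak, Willow — every station.
Total annual cost: 4 + 10 = 14.
No cover costs less than 14.

14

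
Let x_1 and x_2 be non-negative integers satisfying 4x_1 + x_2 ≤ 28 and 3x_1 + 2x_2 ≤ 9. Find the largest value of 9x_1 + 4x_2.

(x_1,x_2)=(3,0) is feasible, giving 27.
(x_1,x_2)=(2,1) is feasible, giving 22.
(x_1,x_2)=(2,0) is feasible, giving 18.
The best lattice point is (3,0), giving 27.

27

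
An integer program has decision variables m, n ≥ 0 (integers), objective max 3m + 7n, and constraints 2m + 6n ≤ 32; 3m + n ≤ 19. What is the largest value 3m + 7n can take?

(m,n)=(4,4): 2·4+6·4=32≤32, 3·4+1·4=16≤19, objective 40.
(m,n)=(3,4): 2·3+6·4=30≤32, 3·3+1·4=13≤19, objective 37.
(m,n)=(5,3): 2·5+6·3=28≤32, 3·5+1·3=18≤19, objective 36.
(m,n)=(4,3): 2·4+6·3=26≤32, 3·4+1·3=15≤19, objective 33.
No feasible integer point exceeds 40.

40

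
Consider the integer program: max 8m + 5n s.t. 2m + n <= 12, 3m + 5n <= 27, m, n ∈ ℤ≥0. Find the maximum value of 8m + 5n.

50

(m,n)=(5,2): 2·5+1·2=12≤12, 3·5+5·2=25≤27, objective 50.
(m,n)=(4,3): 2·4+1·3=11≤12, 3·4+5·3=27≤27, objective 47.
(m,n)=(5,1): 2·5+1·1=11≤12, 3·5+5·1=20≤27, objective 45.
No feasible integer point exceeds 50.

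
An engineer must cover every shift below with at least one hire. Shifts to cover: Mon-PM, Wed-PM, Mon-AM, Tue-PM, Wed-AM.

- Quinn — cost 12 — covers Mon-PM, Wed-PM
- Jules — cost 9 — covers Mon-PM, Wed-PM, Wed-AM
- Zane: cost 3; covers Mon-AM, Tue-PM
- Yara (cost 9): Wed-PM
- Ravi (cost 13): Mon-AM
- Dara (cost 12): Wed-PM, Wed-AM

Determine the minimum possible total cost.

This is an integer covering problem.
Choose Jules and Zane: together they cover Mon-PM, Wed-PM, Mon-AM, Tue-PM, Wed-AM — every shift.
Total cost: 9 + 3 = 12.

12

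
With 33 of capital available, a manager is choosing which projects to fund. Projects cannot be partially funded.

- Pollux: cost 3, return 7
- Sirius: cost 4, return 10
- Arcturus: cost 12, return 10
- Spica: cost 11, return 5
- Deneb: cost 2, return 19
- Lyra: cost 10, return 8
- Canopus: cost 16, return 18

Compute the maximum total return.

55

Pollux + Sirius + Arcturus + Deneb + Lyra: cost 3 + 4 + 12 + 2 + 10 = 31 ≤ 33, return 7 + 10 + 10 + 19 + 8 = 54.
Sirius + Deneb + Lyra + Canopus: cost 4 + 2 + 10 + 16 = 32 ≤ 33, return 10 + 19 + 8 + 18 = 55.
Pollux + Sirius + Deneb + Canopus: cost 3 + 4 + 2 + 16 = 25 ≤ 33, return 7 + 10 + 19 + 18 = 54.
Best is Sirius, Deneb, Lyra, and Canopus with total return 55.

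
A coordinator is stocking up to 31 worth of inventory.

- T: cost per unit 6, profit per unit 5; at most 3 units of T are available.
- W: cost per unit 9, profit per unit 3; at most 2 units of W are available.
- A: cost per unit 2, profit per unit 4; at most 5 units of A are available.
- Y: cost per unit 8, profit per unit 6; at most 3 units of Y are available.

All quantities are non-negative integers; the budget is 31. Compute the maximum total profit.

2×T, 5×A, and 1×Y: cost 30 ≤ 31, profit 2·5 + 5·4 + 1·6 = 36.
3×T and 5×A: cost 28 ≤ 31, profit 3·5 + 5·4 = 35.
Best is 36.

36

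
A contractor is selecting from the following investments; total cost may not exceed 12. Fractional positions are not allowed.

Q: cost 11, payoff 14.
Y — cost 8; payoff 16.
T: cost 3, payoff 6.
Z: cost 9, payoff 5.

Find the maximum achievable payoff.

This is a 0-1 knapsack instance.
Allowing fractional choices, the relaxed optimum would be about 23.3, but investments are indivisible.
Y: cost 8 ≤ 12, payoff 16.
Q: cost 11 ≤ 12, payoff 14.
Y + T: cost 8 + 3 = 11 ≤ 12, payoff 16 + 6 = 22.
Best is Y and T with total payoff 22.

22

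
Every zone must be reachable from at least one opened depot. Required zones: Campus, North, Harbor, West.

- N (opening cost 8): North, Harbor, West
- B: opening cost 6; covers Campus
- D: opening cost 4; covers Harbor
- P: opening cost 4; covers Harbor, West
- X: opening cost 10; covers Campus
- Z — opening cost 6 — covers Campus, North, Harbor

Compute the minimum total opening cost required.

Choose P and Z: together they cover Campus, North, Harbor, West — every zone.
Total opening cost: 4 + 6 = 10.
No cover costs less than 10.

10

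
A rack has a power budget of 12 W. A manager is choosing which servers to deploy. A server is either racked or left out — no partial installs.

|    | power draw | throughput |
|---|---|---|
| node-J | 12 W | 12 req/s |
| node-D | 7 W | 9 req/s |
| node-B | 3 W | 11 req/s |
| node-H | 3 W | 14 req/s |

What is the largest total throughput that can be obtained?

25

Take node-B and node-H: power draw 3 + 3 = 6 ≤ 12, throughput 11 + 14 = 25.
No other feasible combination does better.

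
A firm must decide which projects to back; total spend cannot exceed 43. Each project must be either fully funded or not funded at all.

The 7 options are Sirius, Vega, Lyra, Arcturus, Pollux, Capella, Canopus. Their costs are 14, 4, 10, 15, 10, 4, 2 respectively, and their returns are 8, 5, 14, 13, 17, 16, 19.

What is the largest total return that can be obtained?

Take Lyra, Arcturus, Pollux, Capella, and Canopus: cost 10 + 15 + 10 + 4 + 2 = 41 ≤ 43, return 14 + 13 + 17 + 16 + 19 = 79.
No other feasible combination does better.

79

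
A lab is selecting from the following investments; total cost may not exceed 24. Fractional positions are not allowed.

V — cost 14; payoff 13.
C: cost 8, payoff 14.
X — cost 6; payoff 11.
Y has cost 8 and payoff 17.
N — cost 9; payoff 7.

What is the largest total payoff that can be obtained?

X + Y + N: cost 6 + 8 + 9 = 23 ≤ 24, payoff 11 + 17 + 7 = 35.
C + X + Y: cost 8 + 6 + 8 = 22 ≤ 24, payoff 14 + 11 + 17 = 42.
C + X + N: cost 8 + 6 + 9 = 23 ≤ 24, payoff 14 + 11 + 7 = 32.
Best is C, X, and Y with total payoff 42.

42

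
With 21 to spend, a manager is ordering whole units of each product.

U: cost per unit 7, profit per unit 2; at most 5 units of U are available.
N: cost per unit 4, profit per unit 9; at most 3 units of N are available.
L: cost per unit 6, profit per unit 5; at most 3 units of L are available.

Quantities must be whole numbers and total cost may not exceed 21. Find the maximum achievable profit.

This is a bounded integer knapsack.
1×U and 3×N: cost 19 ≤ 21, profit 1·2 + 3·9 = 29.
3×N and 1×L: cost 18 ≤ 21, profit 3·9 + 1·5 = 32.
Best is 32.

32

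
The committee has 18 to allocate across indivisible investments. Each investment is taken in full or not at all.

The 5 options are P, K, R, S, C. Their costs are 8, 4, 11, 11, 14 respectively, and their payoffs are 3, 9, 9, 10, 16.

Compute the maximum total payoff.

K + R: cost 4 + 11 = 15 ≤ 18, payoff 9 + 9 = 18.
K + C: cost 4 + 14 = 18 ≤ 18, payoff 9 + 16 = 25.
K + S: cost 4 + 11 = 15 ≤ 18, payoff 9 + 10 = 19.
Best is K and C with total payoff 25.

25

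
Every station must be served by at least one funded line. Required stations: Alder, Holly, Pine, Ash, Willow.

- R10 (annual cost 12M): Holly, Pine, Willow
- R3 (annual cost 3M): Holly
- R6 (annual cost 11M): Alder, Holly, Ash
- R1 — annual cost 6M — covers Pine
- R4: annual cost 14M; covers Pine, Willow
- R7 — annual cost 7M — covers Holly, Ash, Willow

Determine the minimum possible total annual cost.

23

The greedy cost-per-new-station heuristic would pick R7, R1, and R6 for 24, but a cheaper cover exists.
Choose R10 and R6: together they cover Alder, Holly, Pine, Ash, Willow — every station.
Total annual cost: 12 + 11 = 23.
No cover costs less than 23.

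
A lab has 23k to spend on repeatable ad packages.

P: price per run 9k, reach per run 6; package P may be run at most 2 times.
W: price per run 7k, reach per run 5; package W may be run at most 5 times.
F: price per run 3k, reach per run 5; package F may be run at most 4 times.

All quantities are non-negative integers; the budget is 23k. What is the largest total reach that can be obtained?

Take 1×P and 4×F: price 21 ≤ 23, reach 1·6 + 4·5 = 26.
F has the best ratio (5/3) and is taken to its limit of 4; remaining capacity is filled optimally with the others.

26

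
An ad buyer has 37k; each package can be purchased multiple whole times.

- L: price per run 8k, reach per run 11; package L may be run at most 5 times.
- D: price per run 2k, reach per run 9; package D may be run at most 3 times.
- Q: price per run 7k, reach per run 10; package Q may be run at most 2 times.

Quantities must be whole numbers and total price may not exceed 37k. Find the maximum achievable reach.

2×L, 3×D, and 2×Q: price 36 ≤ 37, reach 2·11 + 3·9 + 2·10 = 69.
3×L, 3×D, and 1×Q: price 37 ≤ 37, reach 3·11 + 3·9 + 1·10 = 70.
Best is 70.

70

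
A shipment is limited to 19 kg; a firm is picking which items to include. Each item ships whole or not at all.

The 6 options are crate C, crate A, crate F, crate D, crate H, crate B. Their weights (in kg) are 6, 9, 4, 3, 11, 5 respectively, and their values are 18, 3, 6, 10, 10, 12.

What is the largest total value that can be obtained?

46

crate C + crate F + crate B: weight 6 + 4 + 5 = 15 ≤ 19, value 18 + 6 + 12 = 36.
crate C + crate D + crate B: weight 6 + 3 + 5 = 14 ≤ 19, value 18 + 10 + 12 = 40.
crate C + crate F + crate D + crate B: weight 6 + 4 + 3 + 5 = 18 ≤ 19, value 18 + 6 + 10 + 12 = 46.
Best is crate C, crate F, crate D, and crate B with total value 46.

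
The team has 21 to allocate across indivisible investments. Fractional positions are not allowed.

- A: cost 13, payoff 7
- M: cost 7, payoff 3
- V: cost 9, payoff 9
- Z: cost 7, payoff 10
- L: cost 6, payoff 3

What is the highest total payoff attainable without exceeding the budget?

19

Allowing fractional choices, the relaxed optimum would be about 21.7, but investments are indivisible.
V + Z: cost 9 + 7 = 16 ≤ 21, payoff 9 + 10 = 19.
A + Z: cost 13 + 7 = 20 ≤ 21, payoff 7 + 10 = 17.
M + Z + L: cost 7 + 7 + 6 = 20 ≤ 21, payoff 3 + 10 + 3 = 16.
Best is V and Z with total payoff 19.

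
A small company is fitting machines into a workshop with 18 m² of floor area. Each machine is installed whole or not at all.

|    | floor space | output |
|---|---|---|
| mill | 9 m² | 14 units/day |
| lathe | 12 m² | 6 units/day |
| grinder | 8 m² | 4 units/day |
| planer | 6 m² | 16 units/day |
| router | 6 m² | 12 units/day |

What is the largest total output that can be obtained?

Allowing fractional choices, the relaxed optimum would be about 37.3, but machines are indivisible.
planer + router: floor space 6 + 6 = 12 ≤ 18, output 16 + 12 = 28.
mill + planer: floor space 9 + 6 = 15 ≤ 18, output 14 + 16 = 30.
Best is mill and planer with total output 30.

30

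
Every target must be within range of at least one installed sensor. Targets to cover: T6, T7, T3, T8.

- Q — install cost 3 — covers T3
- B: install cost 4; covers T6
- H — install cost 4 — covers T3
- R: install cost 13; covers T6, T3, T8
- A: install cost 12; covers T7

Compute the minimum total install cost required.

Choose R and A: together they cover T6, T7, T3, T8 — every target.
Total install cost: 13 + 12 = 25.

25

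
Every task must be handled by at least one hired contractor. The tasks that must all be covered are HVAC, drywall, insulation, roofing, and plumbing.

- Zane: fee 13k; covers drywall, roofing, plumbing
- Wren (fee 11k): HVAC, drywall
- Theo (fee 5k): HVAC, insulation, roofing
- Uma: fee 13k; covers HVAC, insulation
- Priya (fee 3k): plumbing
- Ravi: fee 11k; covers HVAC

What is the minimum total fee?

18

The greedy cost-per-new-task heuristic would pick Theo, Priya, and Wren for 19, but a cheaper cover exists.
Choose Zane and Theo: together they cover HVAC, drywall, insulation, roofing, plumbing — every task.
Total fee: 13 + 5 = 18.
No cover costs less than 18.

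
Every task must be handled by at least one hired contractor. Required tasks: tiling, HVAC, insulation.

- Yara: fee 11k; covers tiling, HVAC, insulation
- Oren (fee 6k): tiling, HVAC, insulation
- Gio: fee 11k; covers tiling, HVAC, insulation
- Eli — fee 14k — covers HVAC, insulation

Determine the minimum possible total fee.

6

Oren alone covers tiling, HVAC, insulation — every task.
Total fee: 6.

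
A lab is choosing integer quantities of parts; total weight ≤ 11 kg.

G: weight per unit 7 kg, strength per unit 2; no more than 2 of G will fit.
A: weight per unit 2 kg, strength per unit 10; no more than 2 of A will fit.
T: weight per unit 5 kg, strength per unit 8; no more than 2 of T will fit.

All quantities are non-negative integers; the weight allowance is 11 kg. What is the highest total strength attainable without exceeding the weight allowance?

28

This is a bounded integer knapsack.
2×A and 1×T: weight 9 ≤ 11, strength 2·10 + 1·8 = 28.
1×G and 2×A: weight 11 ≤ 11, strength 1·2 + 2·10 = 22.
Best is 28.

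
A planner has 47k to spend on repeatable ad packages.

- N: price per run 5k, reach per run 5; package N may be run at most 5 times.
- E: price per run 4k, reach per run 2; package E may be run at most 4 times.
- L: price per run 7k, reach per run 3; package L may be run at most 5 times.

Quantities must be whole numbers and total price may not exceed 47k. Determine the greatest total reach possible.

35

Take 5×N, 2×E, and 2×L: price 47 ≤ 47, reach 5·5 + 2·2 + 2·3 = 35.
N has the best ratio (5/5) and is taken to its limit of 5; remaining capacity is filled optimally with the others.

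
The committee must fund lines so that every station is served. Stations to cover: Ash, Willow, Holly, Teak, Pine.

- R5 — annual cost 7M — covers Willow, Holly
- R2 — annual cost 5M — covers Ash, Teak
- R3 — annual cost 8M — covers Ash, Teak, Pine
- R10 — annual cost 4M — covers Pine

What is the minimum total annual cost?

15

This is a weighted set-cover instance.
Choose R5 and R3: together they cover Ash, Willow, Holly, Teak, Pine — every station.
Total annual cost: 7 + 8 = 15.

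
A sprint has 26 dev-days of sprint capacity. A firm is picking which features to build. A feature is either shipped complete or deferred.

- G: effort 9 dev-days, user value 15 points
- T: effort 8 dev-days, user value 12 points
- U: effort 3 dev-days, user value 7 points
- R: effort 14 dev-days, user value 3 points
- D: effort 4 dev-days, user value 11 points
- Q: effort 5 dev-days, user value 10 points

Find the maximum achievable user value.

48

G + T + D + Q: effort 9 + 8 + 4 + 5 = 26 ≤ 26, user value 15 + 12 + 11 + 10 = 48.
G + T + U + D: effort 9 + 8 + 3 + 4 = 24 ≤ 26, user value 15 + 12 + 7 + 11 = 45.
Best is G, T, D, and Q with total user value 48.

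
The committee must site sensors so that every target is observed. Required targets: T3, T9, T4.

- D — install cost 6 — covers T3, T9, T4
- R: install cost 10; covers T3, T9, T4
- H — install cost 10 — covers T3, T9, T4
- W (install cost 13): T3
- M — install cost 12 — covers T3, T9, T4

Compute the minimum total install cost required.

D alone covers T3, T9, T4 — every target.
Total install cost: 6.
No cover costs less than 6.

6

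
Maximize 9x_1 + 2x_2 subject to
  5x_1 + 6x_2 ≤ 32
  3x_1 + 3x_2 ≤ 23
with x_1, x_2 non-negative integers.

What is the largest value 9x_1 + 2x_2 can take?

54

The continuous relaxation peaks at (6.4, 0) with value 57.60; rounding to a feasible lattice point costs some objective.
(x_1,x_2)=(6,0): 5·6+6·0=30≤32, 3·6+3·0=18≤23, objective 54.
(x_1,x_2)=(5,1): 5·5+6·1=31≤32, 3·5+3·1=18≤23, objective 47.
(x_1,x_2)=(5,0): 5·5+6·0=25≤32, 3·5+3·0=15≤23, objective 45.
The best lattice point is (6,0), giving 54.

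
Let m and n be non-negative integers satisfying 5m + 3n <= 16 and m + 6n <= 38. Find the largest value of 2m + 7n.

35

(m,n)=(0,5): 5·0+3·5=15≤16, 1·0+6·5=30≤38, objective 35.
(m,n)=(0,4): 5·0+3·4=12≤16, 1·0+6·4=24≤38, objective 28.
Maximum is 35 at (m,n)=(0,5).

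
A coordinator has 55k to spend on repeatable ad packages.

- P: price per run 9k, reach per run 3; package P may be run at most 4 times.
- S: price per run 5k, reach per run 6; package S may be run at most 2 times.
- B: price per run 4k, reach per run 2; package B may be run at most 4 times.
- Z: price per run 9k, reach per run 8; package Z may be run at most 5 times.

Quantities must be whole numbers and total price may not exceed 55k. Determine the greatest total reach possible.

52

Take 2×S and 5×Z: price 55 ≤ 55, reach 2·6 + 5·8 = 52.
S has the best ratio (6/5) and is taken to its limit of 2; remaining capacity is filled optimally with the others.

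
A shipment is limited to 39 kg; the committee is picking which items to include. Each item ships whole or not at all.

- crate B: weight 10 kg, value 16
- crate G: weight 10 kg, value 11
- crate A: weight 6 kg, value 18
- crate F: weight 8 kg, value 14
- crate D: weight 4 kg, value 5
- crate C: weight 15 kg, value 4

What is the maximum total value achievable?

64

Take crate B, crate G, crate A, crate F, and crate D: weight 10 + 10 + 6 + 8 + 4 = 38 ≤ 39, value 16 + 11 + 18 + 14 + 5 = 64.
No other feasible combination does better.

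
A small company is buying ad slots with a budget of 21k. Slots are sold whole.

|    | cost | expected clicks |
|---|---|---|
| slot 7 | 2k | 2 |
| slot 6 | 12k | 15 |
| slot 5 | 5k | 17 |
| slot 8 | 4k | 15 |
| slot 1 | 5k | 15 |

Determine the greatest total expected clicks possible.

slot 6 + slot 5 + slot 8: cost 12 + 5 + 4 = 21 ≤ 21, expected clicks 15 + 17 + 15 = 47.
slot 7 + slot 5 + slot 8 + slot 1: cost 2 + 5 + 4 + 5 = 16 ≤ 21, expected clicks 2 + 17 + 15 + 15 = 49.
slot 5 + slot 8 + slot 1: cost 5 + 4 + 5 = 14 ≤ 21, expected clicks 17 + 15 + 15 = 47.
Best is slot 7, slot 5, slot 8, and slot 1 with total expected clicks 49.

49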